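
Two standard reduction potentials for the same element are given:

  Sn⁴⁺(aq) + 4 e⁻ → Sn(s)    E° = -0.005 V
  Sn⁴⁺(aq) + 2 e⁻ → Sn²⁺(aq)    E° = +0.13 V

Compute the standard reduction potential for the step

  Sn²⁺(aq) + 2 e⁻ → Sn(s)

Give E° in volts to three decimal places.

-0.140 V

Sequential free energies add, so n₃E°₃ = n₁E°₁ + n₂E°₂.
With n₃ = 4, and the known step contributing 2×(+0.13) V, the unknown satisfies 2·E° = 4×(-0.005) − 2×(+0.13) = -0.280.
E° = -0.280 / 2 = -0.140 V.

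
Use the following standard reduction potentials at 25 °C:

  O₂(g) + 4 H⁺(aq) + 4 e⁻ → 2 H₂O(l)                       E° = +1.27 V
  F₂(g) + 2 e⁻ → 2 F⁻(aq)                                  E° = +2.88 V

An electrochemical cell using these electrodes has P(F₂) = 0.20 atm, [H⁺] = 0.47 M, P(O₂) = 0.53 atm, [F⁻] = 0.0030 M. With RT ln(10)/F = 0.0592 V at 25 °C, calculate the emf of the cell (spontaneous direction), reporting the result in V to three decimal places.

F₂/F⁻ is the cathode (higher E°), O₂/H₂O the anode: E°cell = +2.88 − (+1.27) = +1.61 V, n = 4.
Overall: 2 F₂(g) + 2 H₂O(l) → 4 F⁻(aq) + O₂(g) + 4 H⁺(aq)
Q = [F⁻]^4·P(O₂)·[H⁺]^4 / (P(F₂)^2); log Q = -10.281.
E = E° − (0.0592/n) log Q = +1.61 − (0.0592/4)(-10.281) = +1.762 V.

+1.762 V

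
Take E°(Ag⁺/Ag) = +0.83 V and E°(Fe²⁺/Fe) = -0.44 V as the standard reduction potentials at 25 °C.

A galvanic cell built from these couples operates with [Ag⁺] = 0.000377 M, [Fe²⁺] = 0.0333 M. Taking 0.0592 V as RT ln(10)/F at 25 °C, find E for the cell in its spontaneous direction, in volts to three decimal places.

+1.111 V

Ag⁺/Ag is the cathode (higher E°), Fe²⁺/Fe the anode: E°cell = +0.83 − (-0.44) = +1.27 V, n = 2.
Overall: 2 Ag⁺(aq) + Fe(s) → 2 Ag(s) + Fe²⁺(aq)
Q = [Fe²⁺] / ([Ag⁺]^2); log Q = 5.370.
E = E° − (0.0592/n) log Q = +1.27 − (0.0592/2)(5.370) = +1.111 V.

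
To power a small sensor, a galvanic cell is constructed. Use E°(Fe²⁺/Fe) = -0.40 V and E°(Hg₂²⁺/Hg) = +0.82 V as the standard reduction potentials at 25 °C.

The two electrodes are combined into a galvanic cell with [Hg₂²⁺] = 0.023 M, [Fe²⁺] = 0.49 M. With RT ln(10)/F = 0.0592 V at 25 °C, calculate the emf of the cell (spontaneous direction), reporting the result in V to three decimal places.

Hg₂²⁺/Hg is the cathode (higher E°), Fe²⁺/Fe the anode: E°cell = +0.82 − (-0.40) = +1.22 V, n = 2.
Overall: Hg₂²⁺(aq) + Fe(s) → 2 Hg(l) + Fe²⁺(aq)
Q = [Fe²⁺] / ([Hg₂²⁺]); log Q = 1.328.
E = E° − (0.0592/n) log Q = +1.22 − (0.0592/2)(1.328) = +1.181 V.

+1.181 V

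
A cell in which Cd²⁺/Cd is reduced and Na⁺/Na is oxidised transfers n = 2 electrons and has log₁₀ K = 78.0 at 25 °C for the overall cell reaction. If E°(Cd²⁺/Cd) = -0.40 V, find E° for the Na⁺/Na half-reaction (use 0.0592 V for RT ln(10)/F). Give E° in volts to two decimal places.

E°cell = (0.0592/n)·log K = (0.0592/2)(78.0) = +2.309 V.
Since Cd²⁺/Cd is the cathode and Na⁺/Na the anode, E°cell = E°(Cd²⁺/Cd) − E°(Na⁺/Na).
So E°(Na⁺/Na) = E°(Cd²⁺/Cd) − E°cell = (-0.40) − (+2.309) = -2.71 V.

-2.71 V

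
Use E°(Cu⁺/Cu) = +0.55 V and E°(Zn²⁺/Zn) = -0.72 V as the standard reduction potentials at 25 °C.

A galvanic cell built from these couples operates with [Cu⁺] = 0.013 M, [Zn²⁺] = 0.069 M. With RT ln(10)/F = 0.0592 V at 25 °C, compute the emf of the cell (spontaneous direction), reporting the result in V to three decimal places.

+1.193 V

Cu⁺/Cu is the cathode (higher E°), Zn²⁺/Zn the anode: E°cell = +0.55 − (-0.72) = +1.27 V, n = 2.
Overall: 2 Cu⁺(aq) + Zn(s) → 2 Cu(s) + Zn²⁺(aq)
Q = [Zn²⁺] / ([Cu⁺]^2); log Q = 2.611.
E = E° − (0.0592/n) log Q = +1.27 − (0.0592/2)(2.611) = +1.193 V.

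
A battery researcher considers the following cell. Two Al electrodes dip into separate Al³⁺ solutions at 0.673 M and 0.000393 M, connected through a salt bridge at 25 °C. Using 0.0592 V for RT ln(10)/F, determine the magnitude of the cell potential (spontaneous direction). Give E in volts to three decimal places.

For a concentration cell E°cell = 0. The 0.673 M side is the cathode (reduction is favoured where [Al³⁺] is higher).
With n = 3, E = −(0.0592/3) log([Al³⁺]ₐₙ/[Al³⁺]꜀ₐₜ) = −(0.0592/3) log(0.000393/0.673) = −(0.0592/3)(-3.234) = +0.064 V.

+0.064 V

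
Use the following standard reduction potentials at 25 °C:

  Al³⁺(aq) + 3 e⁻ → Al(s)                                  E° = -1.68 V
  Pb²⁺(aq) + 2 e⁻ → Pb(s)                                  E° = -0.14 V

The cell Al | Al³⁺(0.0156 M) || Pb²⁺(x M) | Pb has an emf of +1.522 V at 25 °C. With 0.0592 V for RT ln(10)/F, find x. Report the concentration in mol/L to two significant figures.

0.015 M

Pb²⁺/Pb is the cathode, Al³⁺/Al the anode: E°cell = +1.54 V, n = 6.
Overall reaction: 3 Pb²⁺(aq) + 2 Al(s) → 3 Pb(s) + 2 Al³⁺(aq); Q = [Al³⁺]^2/[Pb²⁺]^3.
From E = E° − (0.0592/n) log Q: log Q = (E° − E)·n/0.0592 = (+1.54 − (+1.522))·6/0.0592 = 1.8243.
So 3·log[Pb²⁺] = 2·log(0.0156) − log Q = -3.6138 − (1.8243) = -5.4381; log[Pb²⁺] = -5.4381 / 3 = -1.8127; [Pb²⁺] = 10^(-1.8127) ≈ 0.015 M.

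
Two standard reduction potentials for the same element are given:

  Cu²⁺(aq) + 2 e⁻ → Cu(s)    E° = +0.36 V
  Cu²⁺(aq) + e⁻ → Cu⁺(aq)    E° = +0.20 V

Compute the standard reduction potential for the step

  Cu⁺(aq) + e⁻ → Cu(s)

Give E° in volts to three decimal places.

Sequential free energies add, so n₃E°₃ = n₁E°₁ + n₂E°₂.
With n₃ = 2, and the known step contributing 1×(+0.20) V, the unknown satisfies 1·E° = 2×(+0.36) − 1×(+0.20) = +0.520.
E° = +0.520 / 1 = +0.520 V.

+0.520 V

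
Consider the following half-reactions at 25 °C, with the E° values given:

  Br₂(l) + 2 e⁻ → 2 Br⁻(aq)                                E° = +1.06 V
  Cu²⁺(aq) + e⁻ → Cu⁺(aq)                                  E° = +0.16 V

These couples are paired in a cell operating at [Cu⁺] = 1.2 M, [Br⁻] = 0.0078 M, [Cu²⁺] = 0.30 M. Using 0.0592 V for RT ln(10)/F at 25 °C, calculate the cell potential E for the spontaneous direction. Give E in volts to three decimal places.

Br₂/Br⁻ is the cathode (higher E°), Cu²⁺/Cu⁺ the anode: E°cell = +1.06 − (+0.16) = +0.90 V, n = 2.
Overall: Br₂(l) + 2 Cu⁺(aq) → 2 Br⁻(aq) + 2 Cu²⁺(aq)
Q = [Br⁻]^2·[Cu²⁺]^2 / ([Cu⁺]^2); log Q = -5.420.
E = E° − (0.0592/n) log Q = +0.90 − (0.0592/2)(-5.420) = +1.060 V.

+1.060 V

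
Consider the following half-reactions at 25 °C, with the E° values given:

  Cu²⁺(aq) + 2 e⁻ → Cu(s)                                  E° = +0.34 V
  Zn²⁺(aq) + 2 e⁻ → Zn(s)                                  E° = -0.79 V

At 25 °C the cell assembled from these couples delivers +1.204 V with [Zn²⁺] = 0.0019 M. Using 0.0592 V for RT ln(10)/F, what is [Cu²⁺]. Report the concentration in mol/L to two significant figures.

0.60 M

Cu²⁺/Cu is the cathode, Zn²⁺/Zn the anode: E°cell = +1.13 V, n = 2.
Overall reaction: Cu²⁺(aq) + Zn(s) → Cu(s) + Zn²⁺(aq); Q = [Zn²⁺]^1/[Cu²⁺]^1.
From E = E° − (0.0592/n) log Q: log Q = (E° − E)·n/0.0592 = (+1.13 − (+1.204))·2/0.0592 = -2.5000.
So 1·log[Cu²⁺] = 1·log(0.0019) − log Q = -2.7212 − (-2.5000) = -0.2212; [Cu²⁺] = 10^(-0.2212) ≈ 0.60 M.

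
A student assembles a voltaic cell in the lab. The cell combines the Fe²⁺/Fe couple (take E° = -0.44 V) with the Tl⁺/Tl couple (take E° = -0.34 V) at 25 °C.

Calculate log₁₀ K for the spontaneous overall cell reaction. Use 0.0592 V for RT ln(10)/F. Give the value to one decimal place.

3.4

Cathode: Tl⁺/Tl; anode: Fe²⁺/Fe. E°cell = +0.10 V, n = 2.
log K = nE°cell / 0.0592 = (2)(+0.10) / 0.0592 = 3.4.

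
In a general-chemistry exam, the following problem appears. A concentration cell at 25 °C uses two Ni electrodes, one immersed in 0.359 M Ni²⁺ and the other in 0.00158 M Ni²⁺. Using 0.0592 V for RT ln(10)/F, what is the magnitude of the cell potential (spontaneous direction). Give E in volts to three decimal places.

+0.070 V

For a concentration cell E°cell = 0. The 0.359 M side is the cathode (reduction is favoured where [Ni²⁺] is higher).
With n = 2, E = −(0.0592/2) log([Ni²⁺]ₐₙ/[Ni²⁺]꜀ₐₜ) = −(0.0592/2) log(0.00158/0.359) = −(0.0592/2)(-2.356) = +0.070 V.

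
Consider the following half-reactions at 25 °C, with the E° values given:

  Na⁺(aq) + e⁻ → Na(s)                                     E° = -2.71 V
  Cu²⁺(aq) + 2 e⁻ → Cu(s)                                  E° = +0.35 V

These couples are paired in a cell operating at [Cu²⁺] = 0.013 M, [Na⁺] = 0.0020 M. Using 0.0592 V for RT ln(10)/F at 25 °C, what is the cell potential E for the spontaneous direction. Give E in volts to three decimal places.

Cu²⁺/Cu is the cathode (higher E°), Na⁺/Na the anode: E°cell = +0.35 − (-2.71) = +3.06 V, n = 2.
Overall: Cu²⁺(aq) + 2 Na(s) → Cu(s) + 2 Na⁺(aq)
Q = [Na⁺]^2 / ([Cu²⁺]); log Q = -3.512.
E = E° − (0.0592/n) log Q = +3.06 − (0.0592/2)(-3.512) = +3.164 V.

+3.164 V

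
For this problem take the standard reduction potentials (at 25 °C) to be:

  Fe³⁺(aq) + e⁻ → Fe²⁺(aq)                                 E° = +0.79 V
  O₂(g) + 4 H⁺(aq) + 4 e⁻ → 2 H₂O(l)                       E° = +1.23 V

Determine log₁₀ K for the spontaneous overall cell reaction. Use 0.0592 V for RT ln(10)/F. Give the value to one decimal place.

Cathode: O₂/H₂O; anode: Fe³⁺/Fe²⁺. E°cell = +0.44 V, n = 4.
log K = nE°cell / 0.0592 = (4)(+0.44) / 0.0592 = 29.7.

29.7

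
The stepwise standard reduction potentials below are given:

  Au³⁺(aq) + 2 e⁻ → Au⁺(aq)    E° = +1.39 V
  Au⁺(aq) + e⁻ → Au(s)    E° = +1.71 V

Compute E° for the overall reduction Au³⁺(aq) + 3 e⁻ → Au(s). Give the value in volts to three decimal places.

+1.497 V

Standard free energies of sequential steps add: ΔG°₃ = ΔG°₁ + ΔG°₂, so n₃E°₃ = n₁E°₁ + n₂E°₂.
E°₃ = (2×+1.39 + 1×+1.71) / 3 = (+4.490) / 3 = +1.497 V.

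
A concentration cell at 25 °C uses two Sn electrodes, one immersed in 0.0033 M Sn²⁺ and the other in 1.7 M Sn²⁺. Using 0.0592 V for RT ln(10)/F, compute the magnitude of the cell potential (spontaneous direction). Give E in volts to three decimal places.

For a concentration cell E°cell = 0. The 1.7 M side is the cathode (reduction is favoured where [Sn²⁺] is higher).
With n = 2, E = −(0.0592/2) log([Sn²⁺]ₐₙ/[Sn²⁺]꜀ₐₜ) = −(0.0592/2) log(0.0033/1.7) = −(0.0592/2)(-2.712) = +0.080 V.

+0.080 V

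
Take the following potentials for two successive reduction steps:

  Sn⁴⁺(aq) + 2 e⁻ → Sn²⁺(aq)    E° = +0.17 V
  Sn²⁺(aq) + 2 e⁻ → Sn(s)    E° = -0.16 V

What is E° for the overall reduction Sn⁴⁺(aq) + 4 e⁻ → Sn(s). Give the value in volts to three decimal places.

Since ΔG° = −nFE° is additive over sequential reductions, n₃E°₃ = n₁E°₁ + n₂E°₂.
E°₃ = (2×+0.17 + 2×-0.16) / 4 = (+0.020) / 4 = +0.005 V.

+0.005 V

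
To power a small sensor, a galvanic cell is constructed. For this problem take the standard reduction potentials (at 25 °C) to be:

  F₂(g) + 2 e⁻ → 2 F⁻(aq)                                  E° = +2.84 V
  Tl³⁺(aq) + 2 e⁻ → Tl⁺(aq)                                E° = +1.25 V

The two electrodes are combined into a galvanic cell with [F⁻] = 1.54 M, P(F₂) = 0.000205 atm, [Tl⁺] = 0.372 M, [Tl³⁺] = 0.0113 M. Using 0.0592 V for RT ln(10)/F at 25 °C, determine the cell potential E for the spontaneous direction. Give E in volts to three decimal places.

+1.515 V

F₂/F⁻ is the cathode (higher E°), Tl³⁺/Tl⁺ the anode: E°cell = +2.84 − (+1.25) = +1.59 V, n = 2.
Overall: F₂(g) + Tl⁺(aq) → 2 F⁻(aq) + Tl³⁺(aq)
Q = [F⁻]^2·[Tl³⁺] / (P(F₂)·[Tl⁺]); log Q = 2.546.
E = E° − (0.0592/n) log Q = +1.59 − (0.0592/2)(2.546) = +1.515 V.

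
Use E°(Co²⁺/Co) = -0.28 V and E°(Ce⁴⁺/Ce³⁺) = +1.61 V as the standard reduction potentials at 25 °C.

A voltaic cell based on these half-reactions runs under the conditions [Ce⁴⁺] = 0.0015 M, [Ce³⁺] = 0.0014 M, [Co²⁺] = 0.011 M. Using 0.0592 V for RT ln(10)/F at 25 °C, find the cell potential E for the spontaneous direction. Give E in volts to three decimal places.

Ce⁴⁺/Ce³⁺ is the cathode (higher E°), Co²⁺/Co the anode: E°cell = +1.61 − (-0.28) = +1.89 V, n = 2.
Overall: 2 Ce⁴⁺(aq) + Co(s) → 2 Ce³⁺(aq) + Co²⁺(aq)
Q = [Ce³⁺]^2·[Co²⁺] / ([Ce⁴⁺]^2); log Q = -2.019.
E = E° − (0.0592/n) log Q = +1.89 − (0.0592/2)(-2.019) = +1.950 V.

+1.950 V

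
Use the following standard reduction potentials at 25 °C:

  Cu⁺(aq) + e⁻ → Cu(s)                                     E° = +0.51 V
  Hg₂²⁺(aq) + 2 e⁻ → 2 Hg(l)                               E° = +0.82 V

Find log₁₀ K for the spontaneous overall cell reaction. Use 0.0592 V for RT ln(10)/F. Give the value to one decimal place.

Cathode: Hg₂²⁺/Hg; anode: Cu⁺/Cu. E°cell = +0.31 V, n = 2.
log K = nE°cell / 0.0592 = (2)(+0.31) / 0.0592 = 10.5.

10.5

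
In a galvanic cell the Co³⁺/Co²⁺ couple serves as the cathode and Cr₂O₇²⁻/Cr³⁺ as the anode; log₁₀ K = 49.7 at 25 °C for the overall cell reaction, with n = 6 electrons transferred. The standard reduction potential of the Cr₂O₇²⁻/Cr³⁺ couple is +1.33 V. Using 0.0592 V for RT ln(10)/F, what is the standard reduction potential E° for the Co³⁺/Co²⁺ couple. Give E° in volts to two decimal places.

E°cell = (0.0592/n)·log K = (0.0592/6)(49.7) = +0.490 V.
Since Co³⁺/Co²⁺ is the cathode and Cr₂O₇²⁻/Cr³⁺ the anode, E°cell = E°(Co³⁺/Co²⁺) − E°(Cr₂O₇²⁻/Cr³⁺).
So E°(Co³⁺/Co²⁺) = E°cell + E°(Cr₂O₇²⁻/Cr³⁺) = +0.490 + (+1.33) = +1.82 V.

+1.82 V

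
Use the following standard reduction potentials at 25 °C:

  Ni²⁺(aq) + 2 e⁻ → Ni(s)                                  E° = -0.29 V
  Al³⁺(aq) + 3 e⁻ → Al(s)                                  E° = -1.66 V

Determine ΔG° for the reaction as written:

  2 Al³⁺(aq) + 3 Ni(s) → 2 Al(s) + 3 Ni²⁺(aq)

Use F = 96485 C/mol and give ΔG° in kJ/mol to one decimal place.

As written, Al³⁺/Al is reduced (cathode) and Ni²⁺/Ni is oxidised (anode), so E°cell = (-1.66) − (-0.29) = -1.37 V.
Balancing electrons gives n = 6.
ΔG° = −nFE° = −(6)(96485)(-1.37) = 793,107 J = +793.1 kJ/mol.

+793.1 kJ/mol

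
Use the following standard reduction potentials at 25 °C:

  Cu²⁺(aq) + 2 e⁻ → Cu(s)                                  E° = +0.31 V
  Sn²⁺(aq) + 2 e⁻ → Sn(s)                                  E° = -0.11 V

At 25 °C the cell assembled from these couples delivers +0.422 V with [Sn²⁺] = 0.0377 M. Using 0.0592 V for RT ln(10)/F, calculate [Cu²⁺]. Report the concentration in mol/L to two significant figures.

0.044 M

Cu²⁺/Cu is the cathode, Sn²⁺/Sn the anode: E°cell = +0.42 V, n = 2.
Overall reaction: Cu²⁺(aq) + Sn(s) → Cu(s) + Sn²⁺(aq); Q = [Sn²⁺]^1/[Cu²⁺]^1.
From E = E° − (0.0592/n) log Q: log Q = (E° − E)·n/0.0592 = (+0.42 − (+0.422))·2/0.0592 = -0.0676.
So 1·log[Cu²⁺] = 1·log(0.0377) − log Q = -1.4237 − (-0.0676) = -1.3561; [Cu²⁺] = 10^(-1.3561) ≈ 0.044 M.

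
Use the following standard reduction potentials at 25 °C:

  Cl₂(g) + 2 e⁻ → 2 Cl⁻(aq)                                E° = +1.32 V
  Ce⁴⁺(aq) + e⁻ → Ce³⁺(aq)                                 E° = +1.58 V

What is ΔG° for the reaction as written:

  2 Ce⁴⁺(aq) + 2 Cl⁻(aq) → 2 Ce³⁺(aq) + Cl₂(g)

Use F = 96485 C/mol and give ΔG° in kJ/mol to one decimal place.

As written, Ce⁴⁺/Ce³⁺ is reduced (cathode) and Cl₂/Cl⁻ is oxidised (anode), so E°cell = (+1.58) − (+1.32) = +0.26 V.
Balancing electrons gives n = 2.
ΔG° = −nFE° = −(2)(96485)(+0.26) = -50,172 J = -50.2 kJ/mol.

-50.2 kJ/mol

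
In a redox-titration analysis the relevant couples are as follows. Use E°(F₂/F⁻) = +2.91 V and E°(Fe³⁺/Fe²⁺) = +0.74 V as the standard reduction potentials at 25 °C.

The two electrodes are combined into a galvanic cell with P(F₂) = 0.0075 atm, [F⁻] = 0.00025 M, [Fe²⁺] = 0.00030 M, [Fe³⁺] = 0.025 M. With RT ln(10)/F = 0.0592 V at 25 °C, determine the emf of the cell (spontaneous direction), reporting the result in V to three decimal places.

+2.207 V

F₂/F⁻ is the cathode (higher E°), Fe³⁺/Fe²⁺ the anode: E°cell = +2.91 − (+0.74) = +2.17 V, n = 2.
Overall: F₂(g) + 2 Fe²⁺(aq) → 2 F⁻(aq) + 2 Fe³⁺(aq)
Q = [F⁻]^2·[Fe³⁺]^2 / (P(F₂)·[Fe²⁺]^2); log Q = -1.238.
E = E° − (0.0592/n) log Q = +2.17 − (0.0592/2)(-1.238) = +2.207 V.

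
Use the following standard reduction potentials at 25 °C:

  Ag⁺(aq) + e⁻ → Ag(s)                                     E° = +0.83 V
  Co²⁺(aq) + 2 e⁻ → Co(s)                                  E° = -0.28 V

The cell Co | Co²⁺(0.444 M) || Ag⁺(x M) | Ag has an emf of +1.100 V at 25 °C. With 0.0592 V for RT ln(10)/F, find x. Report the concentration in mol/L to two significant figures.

0.45 M

Ag⁺/Ag is the cathode, Co²⁺/Co the anode: E°cell = +1.11 V, n = 2.
Overall reaction: 2 Ag⁺(aq) + Co(s) → 2 Ag(s) + Co²⁺(aq); Q = [Co²⁺]^1/[Ag⁺]^2.
From E = E° − (0.0592/n) log Q: log Q = (E° − E)·n/0.0592 = (+1.11 − (+1.100))·2/0.0592 = 0.3378.
So 2·log[Ag⁺] = 1·log(0.444) − log Q = -0.3526 − (0.3378) = -0.6904; log[Ag⁺] = -0.6904 / 2 = -0.3452; [Ag⁺] = 10^(-0.3452) ≈ 0.45 M.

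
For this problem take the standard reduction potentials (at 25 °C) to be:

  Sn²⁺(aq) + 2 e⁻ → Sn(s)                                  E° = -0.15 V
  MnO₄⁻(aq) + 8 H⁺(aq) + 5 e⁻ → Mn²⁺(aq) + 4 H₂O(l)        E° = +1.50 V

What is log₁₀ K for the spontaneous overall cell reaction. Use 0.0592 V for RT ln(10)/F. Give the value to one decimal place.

Cathode: MnO₄⁻/Mn²⁺; anode: Sn²⁺/Sn. E°cell = +1.65 V, n = 10.
log K = nE°cell / 0.0592 = (10)(+1.65) / 0.0592 = 278.7.

278.7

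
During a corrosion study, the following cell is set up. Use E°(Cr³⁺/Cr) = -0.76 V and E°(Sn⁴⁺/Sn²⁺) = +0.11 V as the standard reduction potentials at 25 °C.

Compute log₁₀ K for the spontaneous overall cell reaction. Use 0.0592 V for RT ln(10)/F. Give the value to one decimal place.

88.2

Cathode: Sn⁴⁺/Sn²⁺; anode: Cr³⁺/Cr. E°cell = +0.87 V, n = 6.
log K = nE°cell / 0.0592 = (6)(+0.87) / 0.0592 = 88.2.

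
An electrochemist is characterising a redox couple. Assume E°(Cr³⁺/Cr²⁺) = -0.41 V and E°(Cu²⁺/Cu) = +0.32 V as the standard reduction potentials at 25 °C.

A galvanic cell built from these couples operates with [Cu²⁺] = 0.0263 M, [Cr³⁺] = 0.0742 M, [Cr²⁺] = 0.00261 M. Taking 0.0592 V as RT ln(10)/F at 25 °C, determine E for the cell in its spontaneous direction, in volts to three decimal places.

Cu²⁺/Cu is the cathode (higher E°), Cr³⁺/Cr²⁺ the anode: E°cell = +0.32 − (-0.41) = +0.73 V, n = 2.
Overall: Cu²⁺(aq) + 2 Cr²⁺(aq) → Cu(s) + 2 Cr³⁺(aq)
Q = [Cr³⁺]^2 / ([Cu²⁺]·[Cr²⁺]^2); log Q = 4.488.
E = E° − (0.0592/n) log Q = +0.73 − (0.0592/2)(4.488) = +0.597 V.

+0.597 V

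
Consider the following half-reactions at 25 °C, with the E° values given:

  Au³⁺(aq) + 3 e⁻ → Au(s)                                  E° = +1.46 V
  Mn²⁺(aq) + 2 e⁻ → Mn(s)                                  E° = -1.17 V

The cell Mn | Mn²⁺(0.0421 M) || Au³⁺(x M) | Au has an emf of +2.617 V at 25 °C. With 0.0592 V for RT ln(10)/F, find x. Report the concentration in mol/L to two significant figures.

Au³⁺/Au is the cathode, Mn²⁺/Mn the anode: E°cell = +2.63 V, n = 6.
Overall reaction: 2 Au³⁺(aq) + 3 Mn(s) → 2 Au(s) + 3 Mn²⁺(aq); Q = [Mn²⁺]^3/[Au³⁺]^2.
From E = E° − (0.0592/n) log Q: log Q = (E° − E)·n/0.0592 = (+2.63 − (+2.617))·6/0.0592 = 1.3176.
So 2·log[Au³⁺] = 3·log(0.0421) − log Q = -4.1272 − (1.3176) = -5.4448; log[Au³⁺] = -5.4448 / 2 = -2.7224; [Au³⁺] = 10^(-2.7224) ≈ 0.0019 M.

0.0019 M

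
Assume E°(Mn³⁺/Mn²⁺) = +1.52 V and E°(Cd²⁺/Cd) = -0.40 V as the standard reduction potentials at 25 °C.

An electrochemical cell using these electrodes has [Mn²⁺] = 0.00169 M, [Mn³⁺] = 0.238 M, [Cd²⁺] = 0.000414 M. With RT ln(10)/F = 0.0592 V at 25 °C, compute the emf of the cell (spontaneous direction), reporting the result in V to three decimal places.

+2.147 V

Mn³⁺/Mn²⁺ is the cathode (higher E°), Cd²⁺/Cd the anode: E°cell = +1.52 − (-0.40) = +1.92 V, n = 2.
Overall: 2 Mn³⁺(aq) + Cd(s) → 2 Mn²⁺(aq) + Cd²⁺(aq)
Q = [Mn²⁺]^2·[Cd²⁺] / ([Mn³⁺]^2); log Q = -7.680.
E = E° − (0.0592/n) log Q = +1.92 − (0.0592/2)(-7.680) = +2.147 V.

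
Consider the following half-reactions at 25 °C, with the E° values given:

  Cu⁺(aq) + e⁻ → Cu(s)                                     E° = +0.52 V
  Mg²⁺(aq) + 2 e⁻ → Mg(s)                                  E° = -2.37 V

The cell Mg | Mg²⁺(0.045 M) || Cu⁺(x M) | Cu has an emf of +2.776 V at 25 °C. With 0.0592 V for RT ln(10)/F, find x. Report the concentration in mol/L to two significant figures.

0.0025 M

Cu⁺/Cu is the cathode, Mg²⁺/Mg the anode: E°cell = +2.89 V, n = 2.
Overall reaction: 2 Cu⁺(aq) + Mg(s) → 2 Cu(s) + Mg²⁺(aq); Q = [Mg²⁺]^1/[Cu⁺]^2.
From E = E° − (0.0592/n) log Q: log Q = (E° − E)·n/0.0592 = (+2.89 − (+2.776))·2/0.0592 = 3.8514.
So 2·log[Cu⁺] = 1·log(0.045) − log Q = -1.3468 − (3.8514) = -5.1982; log[Cu⁺] = -5.1982 / 2 = -2.5991; [Cu⁺] = 10^(-2.5991) ≈ 0.0025 M.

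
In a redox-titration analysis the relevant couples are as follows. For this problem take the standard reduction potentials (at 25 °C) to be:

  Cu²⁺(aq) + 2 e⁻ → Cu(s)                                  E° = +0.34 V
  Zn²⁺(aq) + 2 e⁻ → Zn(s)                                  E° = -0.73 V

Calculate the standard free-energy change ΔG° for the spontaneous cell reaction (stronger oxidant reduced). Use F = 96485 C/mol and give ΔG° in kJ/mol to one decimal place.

-206.5 kJ/mol

Cu²⁺/Cu (E° = +0.34 V) is the cathode; Zn²⁺/Zn (E° = -0.73 V) is the anode, so E°cell = +1.07 V.
Balancing electrons gives n = 2 (lcm of 2 and 2).
ΔG° = −nFE° = −(2)(96485)(+1.07) = -206,478 J = -206.5 kJ/mol.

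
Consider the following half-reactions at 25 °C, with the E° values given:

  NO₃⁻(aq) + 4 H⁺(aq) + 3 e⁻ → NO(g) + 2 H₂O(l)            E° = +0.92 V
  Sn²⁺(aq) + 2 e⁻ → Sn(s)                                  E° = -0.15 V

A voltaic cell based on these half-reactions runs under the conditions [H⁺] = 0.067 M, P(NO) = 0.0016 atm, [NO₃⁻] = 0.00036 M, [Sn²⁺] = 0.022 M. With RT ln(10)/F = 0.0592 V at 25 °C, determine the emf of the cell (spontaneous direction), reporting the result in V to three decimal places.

NO₃⁻/NO is the cathode (higher E°), Sn²⁺/Sn the anode: E°cell = +0.92 − (-0.15) = +1.07 V, n = 6.
Overall: 2 NO₃⁻(aq) + 8 H⁺(aq) + 3 Sn(s) → 2 NO(g) + 4 H₂O(l) + 3 Sn²⁺(aq)
Q = P(NO)^2·[Sn²⁺]^3 / ([NO₃⁻]^2·[H⁺]^8); log Q = 5.714.
E = E° − (0.0592/n) log Q = +1.07 − (0.0592/6)(5.714) = +1.014 V.

+1.014 V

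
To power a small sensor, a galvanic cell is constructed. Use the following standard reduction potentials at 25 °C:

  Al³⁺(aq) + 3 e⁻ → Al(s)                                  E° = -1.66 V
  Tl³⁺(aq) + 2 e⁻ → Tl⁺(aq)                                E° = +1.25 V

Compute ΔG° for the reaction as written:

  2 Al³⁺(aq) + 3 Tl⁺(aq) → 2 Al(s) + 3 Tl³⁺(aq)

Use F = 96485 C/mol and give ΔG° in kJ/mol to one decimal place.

As written, Al³⁺/Al is reduced (cathode) and Tl³⁺/Tl⁺ is oxidised (anode), so E°cell = (-1.66) − (+1.25) = -2.91 V.
Balancing electrons gives n = 6.
ΔG° = −nFE° = −(6)(96485)(-2.91) = 1,684,628 J = +1684.6 kJ/mol.

+1684.6 kJ/mol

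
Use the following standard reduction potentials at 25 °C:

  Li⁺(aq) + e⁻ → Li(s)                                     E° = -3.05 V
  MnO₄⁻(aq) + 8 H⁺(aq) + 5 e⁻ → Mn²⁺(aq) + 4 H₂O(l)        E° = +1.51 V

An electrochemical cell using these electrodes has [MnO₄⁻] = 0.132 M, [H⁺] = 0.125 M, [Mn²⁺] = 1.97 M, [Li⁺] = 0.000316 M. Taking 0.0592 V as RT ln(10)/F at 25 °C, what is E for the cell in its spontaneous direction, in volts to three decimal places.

MnO₄⁻/Mn²⁺ is the cathode (higher E°), Li⁺/Li the anode: E°cell = +1.51 − (-3.05) = +4.56 V, n = 5.
Overall: MnO₄⁻(aq) + 8 H⁺(aq) + 5 Li(s) → Mn²⁺(aq) + 4 H₂O(l) + 5 Li⁺(aq)
Q = [Mn²⁺]·[Li⁺]^5 / ([MnO₄⁻]·[H⁺]^8); log Q = -9.103.
E = E° − (0.0592/n) log Q = +4.56 − (0.0592/5)(-9.103) = +4.668 V.

+4.668 V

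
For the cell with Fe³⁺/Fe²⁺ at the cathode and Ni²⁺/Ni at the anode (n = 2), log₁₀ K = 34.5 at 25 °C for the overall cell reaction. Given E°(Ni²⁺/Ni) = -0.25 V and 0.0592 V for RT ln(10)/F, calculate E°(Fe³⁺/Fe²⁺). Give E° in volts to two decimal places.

E°cell = (0.0592/n)·log K = (0.0592/2)(34.5) = +1.021 V.
Since Fe³⁺/Fe²⁺ is the cathode and Ni²⁺/Ni the anode, E°cell = E°(Fe³⁺/Fe²⁺) − E°(Ni²⁺/Ni).
So E°(Fe³⁺/Fe²⁺) = E°cell + E°(Ni²⁺/Ni) = +1.021 + (-0.25) = +0.77 V.

+0.77 V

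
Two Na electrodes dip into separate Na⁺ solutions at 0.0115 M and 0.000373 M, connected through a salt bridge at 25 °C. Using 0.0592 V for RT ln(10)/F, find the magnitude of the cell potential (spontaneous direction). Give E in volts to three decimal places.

+0.088 V

For a concentration cell E°cell = 0. The 0.0115 M side is the cathode (reduction is favoured where [Na⁺] is higher).
With n = 1, E = −(0.0592/1) log([Na⁺]ₐₙ/[Na⁺]꜀ₐₜ) = −(0.0592/1) log(0.000373/0.0115) = −(0.0592/1)(-1.489) = +0.088 V.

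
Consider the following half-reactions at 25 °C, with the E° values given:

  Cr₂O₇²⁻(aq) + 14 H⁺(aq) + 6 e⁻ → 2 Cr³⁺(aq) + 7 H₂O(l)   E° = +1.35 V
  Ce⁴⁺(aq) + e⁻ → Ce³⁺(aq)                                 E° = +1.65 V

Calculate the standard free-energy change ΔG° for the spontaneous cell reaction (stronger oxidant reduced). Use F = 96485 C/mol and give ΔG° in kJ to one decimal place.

Ce⁴⁺/Ce³⁺ (E° = +1.65 V) is the cathode; Cr₂O₇²⁻/Cr³⁺ (E° = +1.35 V) is the anode, so E°cell = +0.30 V.
Balancing electrons gives n = 6 (lcm of 1 and 6).
ΔG° = −nFE° = −(6)(96485)(+0.30) = -173,673 J = -173.7 kJ.

-173.7 kJ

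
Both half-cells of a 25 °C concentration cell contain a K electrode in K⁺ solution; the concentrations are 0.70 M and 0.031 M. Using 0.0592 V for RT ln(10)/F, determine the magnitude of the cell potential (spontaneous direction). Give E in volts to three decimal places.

For a concentration cell E°cell = 0. The 0.70 M side is the cathode (reduction is favoured where [K⁺] is higher).
With n = 1, E = −(0.0592/1) log([K⁺]ₐₙ/[K⁺]꜀ₐₜ) = −(0.0592/1) log(0.031/0.7) = −(0.0592/1)(-1.354) = +0.080 V.

+0.080 V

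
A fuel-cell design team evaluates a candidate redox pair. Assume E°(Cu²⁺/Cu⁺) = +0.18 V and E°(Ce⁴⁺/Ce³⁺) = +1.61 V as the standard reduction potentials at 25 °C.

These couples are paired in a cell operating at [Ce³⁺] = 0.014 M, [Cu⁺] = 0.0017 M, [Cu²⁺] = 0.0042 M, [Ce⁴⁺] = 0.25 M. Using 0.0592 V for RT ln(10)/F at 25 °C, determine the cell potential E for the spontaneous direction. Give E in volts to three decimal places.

+1.481 V

Ce⁴⁺/Ce³⁺ is the cathode (higher E°), Cu²⁺/Cu⁺ the anode: E°cell = +1.61 − (+0.18) = +1.43 V, n = 1.
Overall: Ce⁴⁺(aq) + Cu⁺(aq) → Ce³⁺(aq) + Cu²⁺(aq)
Q = [Ce³⁺]·[Cu²⁺] / ([Ce⁴⁺]·[Cu⁺]); log Q = -0.859.
E = E° − (0.0592/n) log Q = +1.43 − (0.0592/1)(-0.859) = +1.481 V.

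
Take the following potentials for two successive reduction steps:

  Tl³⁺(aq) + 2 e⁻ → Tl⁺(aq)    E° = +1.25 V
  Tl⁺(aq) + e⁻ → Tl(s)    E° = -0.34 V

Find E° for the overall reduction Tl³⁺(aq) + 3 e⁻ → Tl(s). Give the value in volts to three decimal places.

Since ΔG° = −nFE° is additive over sequential reductions, n₃E°₃ = n₁E°₁ + n₂E°₂.
E°₃ = (2×+1.25 + 1×-0.34) / 3 = (+2.160) / 3 = +0.720 V.

+0.720 V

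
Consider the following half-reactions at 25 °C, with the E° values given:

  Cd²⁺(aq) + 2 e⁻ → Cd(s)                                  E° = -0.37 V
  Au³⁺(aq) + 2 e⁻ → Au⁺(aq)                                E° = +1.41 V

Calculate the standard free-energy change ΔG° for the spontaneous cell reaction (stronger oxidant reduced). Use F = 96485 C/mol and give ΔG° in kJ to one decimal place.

Au³⁺/Au⁺ (E° = +1.41 V) is the cathode; Cd²⁺/Cd (E° = -0.37 V) is the anode, so E°cell = +1.78 V.
Balancing electrons gives n = 2 (lcm of 2 and 2).
ΔG° = −nFE° = −(2)(96485)(+1.78) = -343,487 J = -343.5 kJ.

-343.5 kJ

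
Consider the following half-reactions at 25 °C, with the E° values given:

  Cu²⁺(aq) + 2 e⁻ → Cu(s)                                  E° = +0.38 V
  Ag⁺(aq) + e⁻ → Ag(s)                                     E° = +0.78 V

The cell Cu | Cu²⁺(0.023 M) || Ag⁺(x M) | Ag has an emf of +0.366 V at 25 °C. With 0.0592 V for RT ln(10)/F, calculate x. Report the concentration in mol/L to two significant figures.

Ag⁺/Ag is the cathode, Cu²⁺/Cu the anode: E°cell = +0.40 V, n = 2.
Overall reaction: 2 Ag⁺(aq) + Cu(s) → 2 Ag(s) + Cu²⁺(aq); Q = [Cu²⁺]^1/[Ag⁺]^2.
From E = E° − (0.0592/n) log Q: log Q = (E° − E)·n/0.0592 = (+0.40 − (+0.366))·2/0.0592 = 1.1486.
So 2·log[Ag⁺] = 1·log(0.023) − log Q = -1.6383 − (1.1486) = -2.7869; log[Ag⁺] = -2.7869 / 2 = -1.3935; [Ag⁺] = 10^(-1.3935) ≈ 0.040 M.

0.040 M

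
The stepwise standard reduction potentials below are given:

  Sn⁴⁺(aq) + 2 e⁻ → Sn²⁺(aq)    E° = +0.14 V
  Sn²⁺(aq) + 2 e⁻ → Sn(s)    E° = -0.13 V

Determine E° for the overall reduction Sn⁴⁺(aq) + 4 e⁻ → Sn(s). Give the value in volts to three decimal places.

Adding the free-energy changes (−nFE°) of the two steps gives −n₃FE°₃ = −n₁FE°₁ − n₂FE°₂.
E°₃ = (2×+0.14 + 2×-0.13) / 4 = (+0.020) / 4 = +0.005 V.

+0.005 V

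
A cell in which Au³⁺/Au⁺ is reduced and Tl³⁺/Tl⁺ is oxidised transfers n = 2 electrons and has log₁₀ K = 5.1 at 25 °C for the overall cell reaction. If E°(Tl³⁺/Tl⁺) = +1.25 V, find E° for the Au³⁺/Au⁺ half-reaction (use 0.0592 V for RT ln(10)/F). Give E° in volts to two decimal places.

+1.40 V

E°cell = (0.0592/n)·log K = (0.0592/2)(5.1) = +0.151 V.
Since Au³⁺/Au⁺ is the cathode and Tl³⁺/Tl⁺ the anode, E°cell = E°(Au³⁺/Au⁺) − E°(Tl³⁺/Tl⁺).
So E°(Au³⁺/Au⁺) = E°cell + E°(Tl³⁺/Tl⁺) = +0.151 + (+1.25) = +1.40 V.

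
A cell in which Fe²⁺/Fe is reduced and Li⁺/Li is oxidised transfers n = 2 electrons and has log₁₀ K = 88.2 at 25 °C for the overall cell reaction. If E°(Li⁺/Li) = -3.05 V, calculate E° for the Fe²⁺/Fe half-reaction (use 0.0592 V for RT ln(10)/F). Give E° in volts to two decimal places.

E°cell = (0.0592/n)·log K = (0.0592/2)(88.2) = +2.611 V.
Since Fe²⁺/Fe is the cathode and Li⁺/Li the anode, E°cell = E°(Fe²⁺/Fe) − E°(Li⁺/Li).
So E°(Fe²⁺/Fe) = E°cell + E°(Li⁺/Li) = +2.611 + (-3.05) = -0.44 V.

-0.44 V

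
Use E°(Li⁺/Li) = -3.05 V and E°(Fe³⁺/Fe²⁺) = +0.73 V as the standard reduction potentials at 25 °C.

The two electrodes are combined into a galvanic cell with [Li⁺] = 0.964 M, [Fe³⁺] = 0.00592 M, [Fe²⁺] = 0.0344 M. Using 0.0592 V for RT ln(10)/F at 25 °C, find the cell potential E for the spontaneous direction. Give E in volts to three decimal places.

Fe³⁺/Fe²⁺ is the cathode (higher E°), Li⁺/Li the anode: E°cell = +0.73 − (-3.05) = +3.78 V, n = 1.
Overall: Fe³⁺(aq) + Li(s) → Fe²⁺(aq) + Li⁺(aq)
Q = [Fe²⁺]·[Li⁺] / ([Fe³⁺]); log Q = 0.748.
E = E° − (0.0592/n) log Q = +3.78 − (0.0592/1)(0.748) = +3.736 V.

+3.736 V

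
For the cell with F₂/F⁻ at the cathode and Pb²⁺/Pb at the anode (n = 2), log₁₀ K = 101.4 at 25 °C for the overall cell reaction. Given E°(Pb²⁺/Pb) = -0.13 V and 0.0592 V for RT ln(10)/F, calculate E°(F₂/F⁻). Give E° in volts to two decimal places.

E°cell = (0.0592/n)·log K = (0.0592/2)(101.4) = +3.001 V.
Since F₂/F⁻ is the cathode and Pb²⁺/Pb the anode, E°cell = E°(F₂/F⁻) − E°(Pb²⁺/Pb).
So E°(F₂/F⁻) = E°cell + E°(Pb²⁺/Pb) = +3.001 + (-0.13) = +2.87 V.

+2.87 V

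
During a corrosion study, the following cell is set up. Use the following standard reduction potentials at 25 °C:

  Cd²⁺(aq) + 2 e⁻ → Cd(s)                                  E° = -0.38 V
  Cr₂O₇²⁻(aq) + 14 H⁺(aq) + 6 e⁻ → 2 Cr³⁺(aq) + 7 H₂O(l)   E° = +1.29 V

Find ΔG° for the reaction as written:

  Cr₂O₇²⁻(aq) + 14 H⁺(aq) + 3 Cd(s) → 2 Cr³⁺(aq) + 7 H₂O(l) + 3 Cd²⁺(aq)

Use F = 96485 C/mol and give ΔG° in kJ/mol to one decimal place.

As written, Cr₂O₇²⁻/Cr³⁺ is reduced (cathode) and Cd²⁺/Cd is oxidised (anode), so E°cell = (+1.29) − (-0.38) = +1.67 V.
Balancing electrons gives n = 6.
ΔG° = −nFE° = −(6)(96485)(+1.67) = -966,780 J = -966.8 kJ/mol.

-966.8 kJ/mol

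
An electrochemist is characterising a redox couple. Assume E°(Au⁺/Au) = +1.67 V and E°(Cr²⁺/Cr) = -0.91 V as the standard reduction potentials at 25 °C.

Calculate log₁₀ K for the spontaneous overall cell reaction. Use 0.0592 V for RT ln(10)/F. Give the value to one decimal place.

87.2

Cathode: Au⁺/Au; anode: Cr²⁺/Cr. E°cell = +2.58 V, n = 2.
log K = nE°cell / 0.0592 = (2)(+2.58) / 0.0592 = 87.2.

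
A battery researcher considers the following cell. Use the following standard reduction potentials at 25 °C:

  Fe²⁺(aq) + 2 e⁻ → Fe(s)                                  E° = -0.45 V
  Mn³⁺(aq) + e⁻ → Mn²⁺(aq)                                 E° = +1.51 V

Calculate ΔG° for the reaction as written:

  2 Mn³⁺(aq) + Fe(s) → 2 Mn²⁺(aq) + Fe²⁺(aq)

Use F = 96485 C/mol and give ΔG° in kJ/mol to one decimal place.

-378.2 kJ/mol

As written, Mn³⁺/Mn²⁺ is reduced (cathode) and Fe²⁺/Fe is oxidised (anode), so E°cell = (+1.51) − (-0.45) = +1.96 V.
Balancing electrons gives n = 2.
ΔG° = −nFE° = −(2)(96485)(+1.96) = -378,221 J = -378.2 kJ/mol.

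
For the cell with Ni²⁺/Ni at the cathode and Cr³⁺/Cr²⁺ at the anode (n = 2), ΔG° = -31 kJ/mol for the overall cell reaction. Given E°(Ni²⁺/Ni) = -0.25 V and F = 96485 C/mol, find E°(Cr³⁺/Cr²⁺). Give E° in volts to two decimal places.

E°cell = −ΔG°/(nF) = −(-31×10³)/((2)(96485)) = +0.161 V.
Since Ni²⁺/Ni is the cathode and Cr³⁺/Cr²⁺ the anode, E°cell = E°(Ni²⁺/Ni) − E°(Cr³⁺/Cr²⁺).
So E°(Cr³⁺/Cr²⁺) = E°(Ni²⁺/Ni) − E°cell = (-0.25) − (+0.161) = -0.41 V.

-0.41 V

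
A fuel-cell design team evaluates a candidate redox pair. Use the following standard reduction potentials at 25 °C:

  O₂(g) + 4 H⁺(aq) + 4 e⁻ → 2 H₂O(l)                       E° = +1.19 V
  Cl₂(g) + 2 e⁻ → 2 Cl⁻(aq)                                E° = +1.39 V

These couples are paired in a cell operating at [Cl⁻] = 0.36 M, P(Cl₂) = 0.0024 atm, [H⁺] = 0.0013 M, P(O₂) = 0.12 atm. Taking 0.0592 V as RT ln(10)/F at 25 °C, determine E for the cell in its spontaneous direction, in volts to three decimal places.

Cl₂/Cl⁻ is the cathode (higher E°), O₂/H₂O the anode: E°cell = +1.39 − (+1.19) = +0.20 V, n = 4.
Overall: 2 Cl₂(g) + 2 H₂O(l) → 4 Cl⁻(aq) + O₂(g) + 4 H⁺(aq)
Q = [Cl⁻]^4·P(O₂)·[H⁺]^4 / (P(Cl₂)^2); log Q = -9.000.
E = E° − (0.0592/n) log Q = +0.20 − (0.0592/4)(-9.000) = +0.333 V.

+0.333 V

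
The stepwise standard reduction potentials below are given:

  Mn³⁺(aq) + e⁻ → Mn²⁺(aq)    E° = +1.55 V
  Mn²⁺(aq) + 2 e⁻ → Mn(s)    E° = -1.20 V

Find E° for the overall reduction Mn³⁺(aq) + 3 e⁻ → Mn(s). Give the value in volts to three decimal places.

Adding the free-energy changes (−nFE°) of the two steps gives −n₃FE°₃ = −n₁FE°₁ − n₂FE°₂.
E°₃ = (1×+1.55 + 2×-1.20) / 3 = (-0.850) / 3 = -0.283 V.

-0.283 V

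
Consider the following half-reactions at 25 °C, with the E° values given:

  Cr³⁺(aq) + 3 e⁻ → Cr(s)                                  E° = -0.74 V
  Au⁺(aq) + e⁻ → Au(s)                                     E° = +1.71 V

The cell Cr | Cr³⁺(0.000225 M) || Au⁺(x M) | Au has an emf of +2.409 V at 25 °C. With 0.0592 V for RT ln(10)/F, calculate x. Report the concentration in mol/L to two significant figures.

0.012 M

Au⁺/Au is the cathode, Cr³⁺/Cr the anode: E°cell = +2.45 V, n = 3.
Overall reaction: 3 Au⁺(aq) + Cr(s) → 3 Au(s) + Cr³⁺(aq); Q = [Cr³⁺]^1/[Au⁺]^3.
From E = E° − (0.0592/n) log Q: log Q = (E° − E)·n/0.0592 = (+2.45 − (+2.409))·3/0.0592 = 2.0777.
So 3·log[Au⁺] = 1·log(0.000225) − log Q = -3.6478 − (2.0777) = -5.7255; log[Au⁺] = -5.7255 / 3 = -1.9085; [Au⁺] = 10^(-1.9085) ≈ 0.012 M.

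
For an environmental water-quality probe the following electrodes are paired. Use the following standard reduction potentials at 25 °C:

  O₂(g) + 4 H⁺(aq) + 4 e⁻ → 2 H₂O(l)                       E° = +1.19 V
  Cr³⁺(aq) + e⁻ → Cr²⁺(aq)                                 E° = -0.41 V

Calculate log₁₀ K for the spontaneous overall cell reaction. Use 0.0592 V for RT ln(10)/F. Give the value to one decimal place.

Cathode: O₂/H₂O; anode: Cr³⁺/Cr²⁺. E°cell = +1.60 V, n = 4.
log K = nE°cell / 0.0592 = (4)(+1.60) / 0.0592 = 108.1.

108.1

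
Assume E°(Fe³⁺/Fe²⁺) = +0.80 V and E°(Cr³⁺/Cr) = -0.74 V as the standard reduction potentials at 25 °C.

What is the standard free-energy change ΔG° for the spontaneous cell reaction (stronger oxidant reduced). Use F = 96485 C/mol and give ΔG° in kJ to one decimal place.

-445.8 kJ

Fe³⁺/Fe²⁺ (E° = +0.80 V) is the cathode; Cr³⁺/Cr (E° = -0.74 V) is the anode, so E°cell = +1.54 V.
Balancing electrons gives n = 3 (lcm of 1 and 3).
ΔG° = −nFE° = −(3)(96485)(+1.54) = -445,761 J = -445.8 kJ.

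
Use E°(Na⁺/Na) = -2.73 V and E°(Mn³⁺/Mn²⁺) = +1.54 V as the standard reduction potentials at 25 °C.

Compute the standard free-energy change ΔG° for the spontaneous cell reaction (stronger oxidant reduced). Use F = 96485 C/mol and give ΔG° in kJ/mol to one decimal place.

-412.0 kJ/mol

Mn³⁺/Mn²⁺ (E° = +1.54 V) is the cathode; Na⁺/Na (E° = -2.73 V) is the anode, so E°cell = +4.27 V.
Balancing electrons gives n = 1 (lcm of 1 and 1).
ΔG° = −nFE° = −(1)(96485)(+4.27) = -411,991 J = -412.0 kJ/mol.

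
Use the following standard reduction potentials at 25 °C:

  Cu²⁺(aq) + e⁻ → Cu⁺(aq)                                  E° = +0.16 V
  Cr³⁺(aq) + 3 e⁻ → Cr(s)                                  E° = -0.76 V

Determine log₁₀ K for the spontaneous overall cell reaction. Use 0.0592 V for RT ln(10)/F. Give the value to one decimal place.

46.6

Cathode: Cu²⁺/Cu⁺; anode: Cr³⁺/Cr. E°cell = +0.92 V, n = 3.
log K = nE°cell / 0.0592 = (3)(+0.92) / 0.0592 = 46.6.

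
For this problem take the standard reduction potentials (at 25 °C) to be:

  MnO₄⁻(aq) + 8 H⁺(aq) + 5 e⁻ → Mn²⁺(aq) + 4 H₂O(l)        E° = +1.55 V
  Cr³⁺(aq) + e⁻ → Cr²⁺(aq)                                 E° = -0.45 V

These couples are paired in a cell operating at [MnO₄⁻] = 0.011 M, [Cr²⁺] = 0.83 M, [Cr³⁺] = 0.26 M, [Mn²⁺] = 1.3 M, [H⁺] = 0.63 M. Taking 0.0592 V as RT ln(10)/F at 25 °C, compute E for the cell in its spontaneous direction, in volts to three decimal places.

MnO₄⁻/Mn²⁺ is the cathode (higher E°), Cr³⁺/Cr²⁺ the anode: E°cell = +1.55 − (-0.45) = +2.00 V, n = 5.
Overall: MnO₄⁻(aq) + 8 H⁺(aq) + 5 Cr²⁺(aq) → Mn²⁺(aq) + 4 H₂O(l) + 5 Cr³⁺(aq)
Q = [Mn²⁺]·[Cr³⁺]^5 / ([MnO₄⁻]·[H⁺]^8·[Cr²⁺]^5); log Q = 1.157.
E = E° − (0.0592/n) log Q = +2.00 − (0.0592/5)(1.157) = +1.986 V.

+1.986 V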